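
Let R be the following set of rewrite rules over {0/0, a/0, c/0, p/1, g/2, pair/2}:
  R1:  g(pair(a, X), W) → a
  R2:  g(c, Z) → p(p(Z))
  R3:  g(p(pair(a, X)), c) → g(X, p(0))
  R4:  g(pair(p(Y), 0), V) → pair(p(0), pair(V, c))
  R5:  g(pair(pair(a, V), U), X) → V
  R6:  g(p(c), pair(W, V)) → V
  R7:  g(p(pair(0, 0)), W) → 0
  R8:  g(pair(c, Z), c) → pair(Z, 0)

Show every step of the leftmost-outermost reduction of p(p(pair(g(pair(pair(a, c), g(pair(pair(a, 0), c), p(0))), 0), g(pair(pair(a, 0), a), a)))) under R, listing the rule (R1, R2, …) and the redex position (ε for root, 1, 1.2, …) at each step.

1. p(p(pair(g(pair(pair(a, c), g(pair(pair(a, 0), c), p(0))), 0), g(pair(pair(a, 0), a), a))))  →  p(p(pair(c, g(pair(pair(a, 0), a), a))))   [R5 at 1.1.1]
2. p(p(pair(c, g(pair(pair(a, 0), a), a))))  →  p(p(pair(c, 0)))   [R5 at 1.1.2]

p(p(pair(c, 0)))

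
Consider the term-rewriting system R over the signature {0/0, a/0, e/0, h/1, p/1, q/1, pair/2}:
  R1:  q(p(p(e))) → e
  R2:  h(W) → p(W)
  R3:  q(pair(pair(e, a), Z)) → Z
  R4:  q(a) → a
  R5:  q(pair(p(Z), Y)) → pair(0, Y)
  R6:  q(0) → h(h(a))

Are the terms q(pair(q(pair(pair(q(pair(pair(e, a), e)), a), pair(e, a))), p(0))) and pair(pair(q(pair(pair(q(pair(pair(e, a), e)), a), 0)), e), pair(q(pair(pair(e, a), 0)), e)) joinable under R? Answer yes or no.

Reduce t₁ = q(pair(q(pair(pair(q(pair(pair(e, a), e)), a), pair(e, a))), p(0))):
1. q(pair(q(pair(pair(q(pair(pair(e, a), e)), a), pair(e, a))), p(0)))  →  q(pair(q(pair(pair(e, a), pair(e, a))), p(0)))   [R3 at 1.1.1.1.1]
2. q(pair(q(pair(pair(e, a), pair(e, a))), p(0)))  →  q(pair(pair(e, a), p(0)))   [R3 at 1.1]
3. q(pair(pair(e, a), p(0)))  →  p(0)   [R3 at ε]

Reduce t₂ = pair(pair(q(pair(pair(q(pair(pair(e, a), e)), a), 0)), e), pair(q(pair(pair(e, a), 0)), e)):
1. pair(pair(q(pair(pair(q(pair(pair(e, a), e)), a), 0)), e), pair(q(pair(pair(e, a), 0)), e))  →  pair(pair(q(pair(pair(e, a), 0)), e), pair(q(pair(pair(e, a), 0)), e))   [R3 at 1.1.1.1.1]
2. pair(pair(q(pair(pair(e, a), 0)), e), pair(q(pair(pair(e, a), 0)), e))  →  pair(pair(0, e), pair(q(pair(pair(e, a), 0)), e))   [R3 at 1.1]
3. pair(pair(0, e), pair(q(pair(pair(e, a), 0)), e))  →  pair(pair(0, e), pair(0, e))   [R3 at 2.1]

no — NF(t₁) = p(0), NF(t₂) = pair(pair(0, e), pair(0, e))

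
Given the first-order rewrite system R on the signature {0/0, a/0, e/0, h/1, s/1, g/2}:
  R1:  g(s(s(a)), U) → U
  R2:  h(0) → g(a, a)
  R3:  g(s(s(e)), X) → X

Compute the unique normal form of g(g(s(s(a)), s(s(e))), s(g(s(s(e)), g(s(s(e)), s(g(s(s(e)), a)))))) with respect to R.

s(s(a))

1. g(g(s(s(a)), s(s(e))), s(g(s(s(e)), g(s(s(e)), s(g(s(s(e)), a))))))  →  g(s(s(e)), s(g(s(s(e)), g(s(s(e)), s(g(s(s(e)), a))))))   [R1 at 1]
2. g(s(s(e)), s(g(s(s(e)), g(s(s(e)), s(g(s(s(e)), a))))))  →  s(g(s(s(e)), g(s(s(e)), s(g(s(s(e)), a)))))   [R3 at ε]
3. s(g(s(s(e)), g(s(s(e)), s(g(s(s(e)), a)))))  →  s(g(s(s(e)), s(g(s(s(e)), a))))   [R3 at 1]
4. s(g(s(s(e)), s(g(s(s(e)), a))))  →  s(s(g(s(s(e)), a)))   [R3 at 1]
5. s(s(g(s(s(e)), a)))  →  s(s(a))   [R3 at 1.1]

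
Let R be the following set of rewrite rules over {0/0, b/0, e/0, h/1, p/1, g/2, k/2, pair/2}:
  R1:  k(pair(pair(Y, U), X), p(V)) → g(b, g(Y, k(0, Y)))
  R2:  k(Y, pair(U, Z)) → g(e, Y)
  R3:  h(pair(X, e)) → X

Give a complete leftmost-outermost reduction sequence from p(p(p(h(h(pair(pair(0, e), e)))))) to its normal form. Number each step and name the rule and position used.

p(p(p(0)))

1. p(p(p(h(h(pair(pair(0, e), e))))))  →  p(p(p(h(pair(0, e)))))   [R3 at 1.1.1.1]
2. p(p(p(h(pair(0, e)))))  →  p(p(p(0)))   [R3 at 1.1.1]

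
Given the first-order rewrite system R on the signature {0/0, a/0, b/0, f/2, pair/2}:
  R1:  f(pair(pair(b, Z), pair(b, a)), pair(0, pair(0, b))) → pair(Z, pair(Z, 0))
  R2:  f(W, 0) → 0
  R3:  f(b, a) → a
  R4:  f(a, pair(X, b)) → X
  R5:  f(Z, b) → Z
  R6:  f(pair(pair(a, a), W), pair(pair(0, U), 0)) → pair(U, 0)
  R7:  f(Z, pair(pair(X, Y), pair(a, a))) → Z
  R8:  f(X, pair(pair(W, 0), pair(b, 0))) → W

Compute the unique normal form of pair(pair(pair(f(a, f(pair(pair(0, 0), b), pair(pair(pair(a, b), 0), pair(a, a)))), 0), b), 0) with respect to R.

1. pair(pair(pair(f(a, f(pair(pair(0, 0), b), pair(pair(pair(a, b), 0), pair(a, a)))), 0), b), 0)  →  pair(pair(pair(f(a, pair(pair(0, 0), b)), 0), b), 0)   [R7 at 1.1.1.2]
2. pair(pair(pair(f(a, pair(pair(0, 0), b)), 0), b), 0)  →  pair(pair(pair(pair(0, 0), 0), b), 0)   [R4 at 1.1.1]

pair(pair(pair(pair(0, 0), 0), b), 0)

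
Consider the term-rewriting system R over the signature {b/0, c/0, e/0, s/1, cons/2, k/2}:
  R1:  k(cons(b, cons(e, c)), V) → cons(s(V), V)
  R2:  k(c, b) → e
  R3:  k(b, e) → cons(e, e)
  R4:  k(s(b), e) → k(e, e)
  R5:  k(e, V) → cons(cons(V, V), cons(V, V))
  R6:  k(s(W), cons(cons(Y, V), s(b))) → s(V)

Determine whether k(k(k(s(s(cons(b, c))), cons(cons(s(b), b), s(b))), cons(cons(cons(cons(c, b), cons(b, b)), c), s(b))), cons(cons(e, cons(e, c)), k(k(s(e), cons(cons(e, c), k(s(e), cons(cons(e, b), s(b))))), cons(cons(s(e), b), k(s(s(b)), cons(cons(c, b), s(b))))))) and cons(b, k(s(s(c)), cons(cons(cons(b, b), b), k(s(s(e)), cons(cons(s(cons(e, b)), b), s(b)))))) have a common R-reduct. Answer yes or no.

no — NF(t₁) = s(cons(e, c)), NF(t₂) = cons(b, s(b))

Reduce t₁ = k(k(k(s(s(cons(b, c))), cons(cons(s(b), b), s(b))), cons(cons(cons(cons(c, b), cons(b, b)), c), s(b))), cons(cons(e, cons(e, c)), k(k(s(e), cons(cons(e, c), k(s(e), cons(cons(e, b), s(b))))), cons(cons(s(e), b), k(s(s(b)), cons(cons(c, b), s(b))))))):
1. k(k(k(s(s(cons(b, c))), cons(cons(s(b), b), s(b))), cons(cons(cons(cons(c, b), cons(b, b)), c), s(b))), cons(cons(e, cons(e, c)), k(k(s(e), cons(cons(e, c), k(s(e), cons(cons(e, b), s(b))))), cons(cons(s(e), b), k(s(s(b)), cons(cons(c, b), s(b)))))))  →  k(k(s(b), cons(cons(cons(cons(c, b), cons(b, b)), c), s(b))), cons(cons(e, cons(e, c)), k(k(s(e), cons(cons(e, c), k(s(e), cons(cons(e, b), s(b))))), cons(cons(s(e), b), k(s(s(b)), cons(cons(c, b), s(b)))))))   [R6 at 1.1]
2. k(k(s(b), cons(cons(cons(cons(c, b), cons(b, b)), c), s(b))), cons(cons(e, cons(e, c)), k(k(s(e), cons(cons(e, c), k(s(e), cons(cons(e, b), s(b))))), cons(cons(s(e), b), k(s(s(b)), cons(cons(c, b), s(b)))))))  →  k(s(c), cons(cons(e, cons(e, c)), k(k(s(e), cons(cons(e, c), k(s(e), cons(cons(e, b), s(b))))), cons(cons(s(e), b), k(s(s(b)), cons(cons(c, b), s(b)))))))   [R6 at 1]
3. k(s(c), cons(cons(e, cons(e, c)), k(k(s(e), cons(cons(e, c), k(s(e), cons(cons(e, b), s(b))))), cons(cons(s(e), b), k(s(s(b)), cons(cons(c, b), s(b)))))))  →  k(s(c), cons(cons(e, cons(e, c)), k(k(s(e), cons(cons(e, c), s(b))), cons(cons(s(e), b), k(s(s(b)), cons(cons(c, b), s(b)))))))   [R6 at 2.2.1.2.2]
4. k(s(c), cons(cons(e, cons(e, c)), k(k(s(e), cons(cons(e, c), s(b))), cons(cons(s(e), b), k(s(s(b)), cons(cons(c, b), s(b)))))))  →  k(s(c), cons(cons(e, cons(e, c)), k(s(c), cons(cons(s(e), b), k(s(s(b)), cons(cons(c, b), s(b)))))))   [R6 at 2.2.1]
5. k(s(c), cons(cons(e, cons(e, c)), k(s(c), cons(cons(s(e), b), k(s(s(b)), cons(cons(c, b), s(b)))))))  →  k(s(c), cons(cons(e, cons(e, c)), k(s(c), cons(cons(s(e), b), s(b)))))   [R6 at 2.2.2.2]
6. k(s(c), cons(cons(e, cons(e, c)), k(s(c), cons(cons(s(e), b), s(b)))))  →  k(s(c), cons(cons(e, cons(e, c)), s(b)))   [R6 at 2.2]
7. k(s(c), cons(cons(e, cons(e, c)), s(b)))  →  s(cons(e, c))   [R6 at ε]

Reduce t₂ = cons(b, k(s(s(c)), cons(cons(cons(b, b), b), k(s(s(e)), cons(cons(s(cons(e, b)), b), s(b)))))):
1. cons(b, k(s(s(c)), cons(cons(cons(b, b), b), k(s(s(e)), cons(cons(s(cons(e, b)), b), s(b))))))  →  cons(b, k(s(s(c)), cons(cons(cons(b, b), b), s(b))))   [R6 at 2.2.2]
2. cons(b, k(s(s(c)), cons(cons(cons(b, b), b), s(b))))  →  cons(b, s(b))   [R6 at 2]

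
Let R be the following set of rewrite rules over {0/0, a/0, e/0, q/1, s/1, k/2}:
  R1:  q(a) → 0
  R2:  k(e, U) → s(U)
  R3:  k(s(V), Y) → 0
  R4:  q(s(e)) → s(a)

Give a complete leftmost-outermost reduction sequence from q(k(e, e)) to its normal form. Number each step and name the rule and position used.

s(a)

1. q(k(e, e))  →  q(s(e))   [R2 at 1]
2. q(s(e))  →  s(a)   [R4 at ε]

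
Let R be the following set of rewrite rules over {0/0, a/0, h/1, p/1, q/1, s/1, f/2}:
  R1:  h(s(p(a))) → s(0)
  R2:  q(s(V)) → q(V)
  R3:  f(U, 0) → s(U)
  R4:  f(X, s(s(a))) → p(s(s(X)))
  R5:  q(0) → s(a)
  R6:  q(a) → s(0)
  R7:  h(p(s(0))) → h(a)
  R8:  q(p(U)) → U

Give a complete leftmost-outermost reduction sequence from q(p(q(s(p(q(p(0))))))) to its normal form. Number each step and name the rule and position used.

1. q(p(q(s(p(q(p(0)))))))  →  q(s(p(q(p(0)))))   [R8 at ε]
2. q(s(p(q(p(0)))))  →  q(p(q(p(0))))   [R2 at ε]
3. q(p(q(p(0))))  →  q(p(0))   [R8 at ε]
4. q(p(0))  →  0   [R8 at ε]

0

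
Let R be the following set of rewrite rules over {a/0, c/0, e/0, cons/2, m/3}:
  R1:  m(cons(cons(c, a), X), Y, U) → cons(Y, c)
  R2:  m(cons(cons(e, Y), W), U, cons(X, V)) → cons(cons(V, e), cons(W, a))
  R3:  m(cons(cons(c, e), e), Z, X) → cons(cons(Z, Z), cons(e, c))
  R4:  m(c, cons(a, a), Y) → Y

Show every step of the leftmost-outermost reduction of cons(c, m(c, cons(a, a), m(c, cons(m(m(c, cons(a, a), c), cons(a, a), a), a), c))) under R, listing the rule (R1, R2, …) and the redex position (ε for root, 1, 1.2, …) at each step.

1. cons(c, m(c, cons(a, a), m(c, cons(m(m(c, cons(a, a), c), cons(a, a), a), a), c)))  →  cons(c, m(c, cons(m(m(c, cons(a, a), c), cons(a, a), a), a), c))   [R4 at 2]
2. cons(c, m(c, cons(m(m(c, cons(a, a), c), cons(a, a), a), a), c))  →  cons(c, m(c, cons(m(c, cons(a, a), a), a), c))   [R4 at 2.2.1.1]
3. cons(c, m(c, cons(m(c, cons(a, a), a), a), c))  →  cons(c, m(c, cons(a, a), c))   [R4 at 2.2.1]
4. cons(c, m(c, cons(a, a), c))  →  cons(c, c)   [R4 at 2]

cons(c, c)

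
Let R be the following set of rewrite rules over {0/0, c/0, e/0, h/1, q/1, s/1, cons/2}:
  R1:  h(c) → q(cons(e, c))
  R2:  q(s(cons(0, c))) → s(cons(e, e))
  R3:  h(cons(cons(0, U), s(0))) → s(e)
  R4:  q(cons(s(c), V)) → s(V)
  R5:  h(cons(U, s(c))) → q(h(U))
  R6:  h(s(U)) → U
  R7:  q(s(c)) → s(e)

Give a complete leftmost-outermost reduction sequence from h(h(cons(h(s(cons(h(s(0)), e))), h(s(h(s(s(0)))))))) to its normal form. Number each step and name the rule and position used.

e

1. h(h(cons(h(s(cons(h(s(0)), e))), h(s(h(s(s(0))))))))  →  h(h(cons(cons(h(s(0)), e), h(s(h(s(s(0))))))))   [R6 at 1.1.1]
2. h(h(cons(cons(h(s(0)), e), h(s(h(s(s(0))))))))  →  h(h(cons(cons(0, e), h(s(h(s(s(0))))))))   [R6 at 1.1.1.1]
3. h(h(cons(cons(0, e), h(s(h(s(s(0))))))))  →  h(h(cons(cons(0, e), h(s(s(0))))))   [R6 at 1.1.2]
4. h(h(cons(cons(0, e), h(s(s(0))))))  →  h(h(cons(cons(0, e), s(0))))   [R6 at 1.1.2]
5. h(h(cons(cons(0, e), s(0))))  →  h(s(e))   [R3 at 1]
6. h(s(e))  →  e   [R6 at ε]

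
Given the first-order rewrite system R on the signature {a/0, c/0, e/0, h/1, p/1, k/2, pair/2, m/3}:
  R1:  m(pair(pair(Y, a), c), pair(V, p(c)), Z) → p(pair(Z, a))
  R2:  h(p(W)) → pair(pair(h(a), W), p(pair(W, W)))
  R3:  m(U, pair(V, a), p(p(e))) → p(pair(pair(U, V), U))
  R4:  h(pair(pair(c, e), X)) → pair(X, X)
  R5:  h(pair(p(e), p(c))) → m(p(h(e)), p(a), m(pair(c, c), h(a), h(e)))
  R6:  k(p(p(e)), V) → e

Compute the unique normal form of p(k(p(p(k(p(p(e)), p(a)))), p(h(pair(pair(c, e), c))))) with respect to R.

p(e)

1. p(k(p(p(k(p(p(e)), p(a)))), p(h(pair(pair(c, e), c)))))  →  p(k(p(p(e)), p(h(pair(pair(c, e), c)))))   [R6 at 1.1.1.1]
2. p(k(p(p(e)), p(h(pair(pair(c, e), c)))))  →  p(e)   [R6 at 1]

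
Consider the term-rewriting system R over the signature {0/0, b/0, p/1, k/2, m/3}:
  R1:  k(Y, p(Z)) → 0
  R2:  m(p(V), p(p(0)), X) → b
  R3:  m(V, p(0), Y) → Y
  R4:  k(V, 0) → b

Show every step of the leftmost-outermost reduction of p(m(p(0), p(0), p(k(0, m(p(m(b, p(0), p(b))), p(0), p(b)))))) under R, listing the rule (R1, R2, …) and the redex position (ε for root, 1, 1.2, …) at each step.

p(p(0))

1. p(m(p(0), p(0), p(k(0, m(p(m(b, p(0), p(b))), p(0), p(b))))))  →  p(p(k(0, m(p(m(b, p(0), p(b))), p(0), p(b)))))   [R3 at 1]
2. p(p(k(0, m(p(m(b, p(0), p(b))), p(0), p(b)))))  →  p(p(k(0, p(b))))   [R3 at 1.1.2]
3. p(p(k(0, p(b))))  →  p(p(0))   [R1 at 1.1]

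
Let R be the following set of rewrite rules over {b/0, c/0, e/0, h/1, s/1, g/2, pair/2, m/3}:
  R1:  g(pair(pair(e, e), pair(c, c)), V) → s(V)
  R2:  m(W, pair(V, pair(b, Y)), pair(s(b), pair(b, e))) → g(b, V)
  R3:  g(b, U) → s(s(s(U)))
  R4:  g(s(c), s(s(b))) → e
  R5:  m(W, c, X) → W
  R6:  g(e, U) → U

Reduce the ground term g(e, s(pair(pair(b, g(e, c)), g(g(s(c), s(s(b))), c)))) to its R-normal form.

1. g(e, s(pair(pair(b, g(e, c)), g(g(s(c), s(s(b))), c))))  →  s(pair(pair(b, g(e, c)), g(g(s(c), s(s(b))), c)))   [R6 at ε]
2. s(pair(pair(b, g(e, c)), g(g(s(c), s(s(b))), c)))  →  s(pair(pair(b, c), g(g(s(c), s(s(b))), c)))   [R6 at 1.1.2]
3. s(pair(pair(b, c), g(g(s(c), s(s(b))), c)))  →  s(pair(pair(b, c), g(e, c)))   [R4 at 1.2.1]
4. s(pair(pair(b, c), g(e, c)))  →  s(pair(pair(b, c), c))   [R6 at 1.2]

s(pair(pair(b, c), c))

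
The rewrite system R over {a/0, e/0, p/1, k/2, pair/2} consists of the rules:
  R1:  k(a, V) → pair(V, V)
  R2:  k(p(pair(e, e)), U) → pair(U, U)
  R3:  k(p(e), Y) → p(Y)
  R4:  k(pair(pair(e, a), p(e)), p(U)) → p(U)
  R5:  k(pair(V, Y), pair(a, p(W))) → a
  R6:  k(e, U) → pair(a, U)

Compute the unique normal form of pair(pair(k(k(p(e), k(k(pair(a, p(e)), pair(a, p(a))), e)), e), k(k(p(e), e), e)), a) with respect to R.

pair(pair(pair(e, e), p(e)), a)

1. pair(pair(k(k(p(e), k(k(pair(a, p(e)), pair(a, p(a))), e)), e), k(k(p(e), e), e)), a)  →  pair(pair(k(p(k(k(pair(a, p(e)), pair(a, p(a))), e)), e), k(k(p(e), e), e)), a)   [R3 at 1.1.1]
2. pair(pair(k(p(k(k(pair(a, p(e)), pair(a, p(a))), e)), e), k(k(p(e), e), e)), a)  →  pair(pair(k(p(k(a, e)), e), k(k(p(e), e), e)), a)   [R5 at 1.1.1.1.1]
3. pair(pair(k(p(k(a, e)), e), k(k(p(e), e), e)), a)  →  pair(pair(k(p(pair(e, e)), e), k(k(p(e), e), e)), a)   [R1 at 1.1.1.1]
4. pair(pair(k(p(pair(e, e)), e), k(k(p(e), e), e)), a)  →  pair(pair(pair(e, e), k(k(p(e), e), e)), a)   [R2 at 1.1]
5. pair(pair(pair(e, e), k(k(p(e), e), e)), a)  →  pair(pair(pair(e, e), k(p(e), e)), a)   [R3 at 1.2.1]
6. pair(pair(pair(e, e), k(p(e), e)), a)  →  pair(pair(pair(e, e), p(e)), a)   [R3 at 1.2]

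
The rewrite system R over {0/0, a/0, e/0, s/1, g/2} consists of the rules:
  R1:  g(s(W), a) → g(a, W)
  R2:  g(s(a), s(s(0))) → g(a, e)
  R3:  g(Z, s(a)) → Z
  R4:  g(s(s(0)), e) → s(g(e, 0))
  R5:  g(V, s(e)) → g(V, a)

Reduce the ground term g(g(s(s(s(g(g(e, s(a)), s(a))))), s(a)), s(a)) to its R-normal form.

s(s(s(e)))

1. g(g(s(s(s(g(g(e, s(a)), s(a))))), s(a)), s(a))  →  g(s(s(s(g(g(e, s(a)), s(a))))), s(a))   [R3 at ε]
2. g(s(s(s(g(g(e, s(a)), s(a))))), s(a))  →  s(s(s(g(g(e, s(a)), s(a)))))   [R3 at ε]
3. s(s(s(g(g(e, s(a)), s(a)))))  →  s(s(s(g(e, s(a)))))   [R3 at 1.1.1]
4. s(s(s(g(e, s(a)))))  →  s(s(s(e)))   [R3 at 1.1.1]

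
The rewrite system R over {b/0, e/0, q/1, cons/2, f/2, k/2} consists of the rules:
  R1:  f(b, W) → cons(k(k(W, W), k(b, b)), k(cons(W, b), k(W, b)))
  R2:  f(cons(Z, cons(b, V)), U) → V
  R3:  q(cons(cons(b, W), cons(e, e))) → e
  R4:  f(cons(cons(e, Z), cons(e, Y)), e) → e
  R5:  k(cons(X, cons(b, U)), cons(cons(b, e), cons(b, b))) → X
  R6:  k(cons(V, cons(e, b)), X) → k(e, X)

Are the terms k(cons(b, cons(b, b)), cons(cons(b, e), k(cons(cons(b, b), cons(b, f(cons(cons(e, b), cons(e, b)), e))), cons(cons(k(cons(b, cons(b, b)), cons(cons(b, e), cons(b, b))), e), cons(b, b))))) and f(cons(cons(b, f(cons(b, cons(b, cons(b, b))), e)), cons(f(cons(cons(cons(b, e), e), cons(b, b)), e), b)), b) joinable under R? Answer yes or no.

yes — NF(t₁) = b, NF(t₂) = b

Reduce t₁ = k(cons(b, cons(b, b)), cons(cons(b, e), k(cons(cons(b, b), cons(b, f(cons(cons(e, b), cons(e, b)), e))), cons(cons(k(cons(b, cons(b, b)), cons(cons(b, e), cons(b, b))), e), cons(b, b))))):
1. k(cons(b, cons(b, b)), cons(cons(b, e), k(cons(cons(b, b), cons(b, f(cons(cons(e, b), cons(e, b)), e))), cons(cons(k(cons(b, cons(b, b)), cons(cons(b, e), cons(b, b))), e), cons(b, b)))))  →  k(cons(b, cons(b, b)), cons(cons(b, e), k(cons(cons(b, b), cons(b, e)), cons(cons(k(cons(b, cons(b, b)), cons(cons(b, e), cons(b, b))), e), cons(b, b)))))   [R4 at 2.2.1.2.2]
2. k(cons(b, cons(b, b)), cons(cons(b, e), k(cons(cons(b, b), cons(b, e)), cons(cons(k(cons(b, cons(b, b)), cons(cons(b, e), cons(b, b))), e), cons(b, b)))))  →  k(cons(b, cons(b, b)), cons(cons(b, e), k(cons(cons(b, b), cons(b, e)), cons(cons(b, e), cons(b, b)))))   [R5 at 2.2.2.1.1]
3. k(cons(b, cons(b, b)), cons(cons(b, e), k(cons(cons(b, b), cons(b, e)), cons(cons(b, e), cons(b, b)))))  →  k(cons(b, cons(b, b)), cons(cons(b, e), cons(b, b)))   [R5 at 2.2]
4. k(cons(b, cons(b, b)), cons(cons(b, e), cons(b, b)))  →  b   [R5 at ε]

Reduce t₂ = f(cons(cons(b, f(cons(b, cons(b, cons(b, b))), e)), cons(f(cons(cons(cons(b, e), e), cons(b, b)), e), b)), b):
1. f(cons(cons(b, f(cons(b, cons(b, cons(b, b))), e)), cons(f(cons(cons(cons(b, e), e), cons(b, b)), e), b)), b)  →  f(cons(cons(b, cons(b, b)), cons(f(cons(cons(cons(b, e), e), cons(b, b)), e), b)), b)   [R2 at 1.1.2]
2. f(cons(cons(b, cons(b, b)), cons(f(cons(cons(cons(b, e), e), cons(b, b)), e), b)), b)  →  f(cons(cons(b, cons(b, b)), cons(b, b)), b)   [R2 at 1.2.1]
3. f(cons(cons(b, cons(b, b)), cons(b, b)), b)  →  b   [R2 at ε]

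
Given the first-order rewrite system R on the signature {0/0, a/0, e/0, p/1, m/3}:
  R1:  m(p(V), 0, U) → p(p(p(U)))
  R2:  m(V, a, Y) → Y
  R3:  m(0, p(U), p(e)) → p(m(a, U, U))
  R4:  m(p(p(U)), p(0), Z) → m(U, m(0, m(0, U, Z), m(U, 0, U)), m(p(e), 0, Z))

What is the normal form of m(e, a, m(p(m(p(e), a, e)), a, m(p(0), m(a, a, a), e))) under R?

e

1. m(e, a, m(p(m(p(e), a, e)), a, m(p(0), m(a, a, a), e)))  →  m(p(m(p(e), a, e)), a, m(p(0), m(a, a, a), e))   [R2 at ε]
2. m(p(m(p(e), a, e)), a, m(p(0), m(a, a, a), e))  →  m(p(0), m(a, a, a), e)   [R2 at ε]
3. m(p(0), m(a, a, a), e)  →  m(p(0), a, e)   [R2 at 2]
4. m(p(0), a, e)  →  e   [R2 at ε]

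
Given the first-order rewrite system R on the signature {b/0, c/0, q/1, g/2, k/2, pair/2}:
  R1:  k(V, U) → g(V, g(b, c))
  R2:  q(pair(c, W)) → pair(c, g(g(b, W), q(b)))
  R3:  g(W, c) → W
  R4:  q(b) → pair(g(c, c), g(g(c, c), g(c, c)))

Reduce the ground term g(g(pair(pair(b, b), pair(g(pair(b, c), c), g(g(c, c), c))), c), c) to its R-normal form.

1. g(g(pair(pair(b, b), pair(g(pair(b, c), c), g(g(c, c), c))), c), c)  →  g(pair(pair(b, b), pair(g(pair(b, c), c), g(g(c, c), c))), c)   [R3 at ε]
2. g(pair(pair(b, b), pair(g(pair(b, c), c), g(g(c, c), c))), c)  →  pair(pair(b, b), pair(g(pair(b, c), c), g(g(c, c), c)))   [R3 at ε]
3. pair(pair(b, b), pair(g(pair(b, c), c), g(g(c, c), c)))  →  pair(pair(b, b), pair(pair(b, c), g(g(c, c), c)))   [R3 at 2.1]
4. pair(pair(b, b), pair(pair(b, c), g(g(c, c), c)))  →  pair(pair(b, b), pair(pair(b, c), g(c, c)))   [R3 at 2.2]
5. pair(pair(b, b), pair(pair(b, c), g(c, c)))  →  pair(pair(b, b), pair(pair(b, c), c))   [R3 at 2.2]

pair(pair(b, b), pair(pair(b, c), c))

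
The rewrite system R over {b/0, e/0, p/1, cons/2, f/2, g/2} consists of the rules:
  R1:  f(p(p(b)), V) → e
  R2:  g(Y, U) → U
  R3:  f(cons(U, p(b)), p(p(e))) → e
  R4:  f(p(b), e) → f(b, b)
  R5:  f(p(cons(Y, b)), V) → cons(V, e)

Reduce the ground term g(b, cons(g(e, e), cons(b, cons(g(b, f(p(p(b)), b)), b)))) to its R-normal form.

cons(e, cons(b, cons(e, b)))

1. g(b, cons(g(e, e), cons(b, cons(g(b, f(p(p(b)), b)), b))))  →  cons(g(e, e), cons(b, cons(g(b, f(p(p(b)), b)), b)))   [R2 at ε]
2. cons(g(e, e), cons(b, cons(g(b, f(p(p(b)), b)), b)))  →  cons(e, cons(b, cons(g(b, f(p(p(b)), b)), b)))   [R2 at 1]
3. cons(e, cons(b, cons(g(b, f(p(p(b)), b)), b)))  →  cons(e, cons(b, cons(f(p(p(b)), b), b)))   [R2 at 2.2.1]
4. cons(e, cons(b, cons(f(p(p(b)), b), b)))  →  cons(e, cons(b, cons(e, b)))   [R1 at 2.2.1]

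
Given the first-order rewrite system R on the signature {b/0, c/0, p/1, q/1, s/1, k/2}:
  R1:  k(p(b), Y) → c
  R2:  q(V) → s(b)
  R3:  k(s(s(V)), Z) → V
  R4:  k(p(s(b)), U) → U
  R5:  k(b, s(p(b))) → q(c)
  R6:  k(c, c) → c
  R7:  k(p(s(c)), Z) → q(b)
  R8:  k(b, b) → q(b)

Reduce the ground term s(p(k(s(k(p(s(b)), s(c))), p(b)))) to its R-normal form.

1. s(p(k(s(k(p(s(b)), s(c))), p(b))))  →  s(p(k(s(s(c)), p(b))))   [R4 at 1.1.1.1]
2. s(p(k(s(s(c)), p(b))))  →  s(p(c))   [R3 at 1.1]

s(p(c))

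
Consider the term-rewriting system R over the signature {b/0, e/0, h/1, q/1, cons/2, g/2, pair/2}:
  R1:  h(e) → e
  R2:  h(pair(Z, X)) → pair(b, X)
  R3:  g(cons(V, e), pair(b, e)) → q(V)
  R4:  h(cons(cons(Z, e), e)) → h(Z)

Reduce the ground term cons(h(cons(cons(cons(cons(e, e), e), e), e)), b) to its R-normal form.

1. cons(h(cons(cons(cons(cons(e, e), e), e), e)), b)  →  cons(h(cons(cons(e, e), e)), b)   [R4 at 1]
2. cons(h(cons(cons(e, e), e)), b)  →  cons(h(e), b)   [R4 at 1]
3. cons(h(e), b)  →  cons(e, b)   [R1 at 1]

cons(e, b)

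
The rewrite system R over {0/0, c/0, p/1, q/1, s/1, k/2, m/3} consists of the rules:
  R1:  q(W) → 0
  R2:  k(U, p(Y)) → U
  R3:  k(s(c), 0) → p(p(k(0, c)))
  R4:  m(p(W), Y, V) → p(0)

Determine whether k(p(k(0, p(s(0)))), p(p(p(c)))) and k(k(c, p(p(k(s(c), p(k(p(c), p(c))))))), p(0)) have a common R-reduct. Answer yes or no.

no — NF(t₁) = p(0), NF(t₂) = c

Reduce t₁ = k(p(k(0, p(s(0)))), p(p(p(c)))):
1. k(p(k(0, p(s(0)))), p(p(p(c))))  →  p(k(0, p(s(0))))   [R2 at ε]
2. p(k(0, p(s(0))))  →  p(0)   [R2 at 1]

Reduce t₂ = k(k(c, p(p(k(s(c), p(k(p(c), p(c))))))), p(0)):
1. k(k(c, p(p(k(s(c), p(k(p(c), p(c))))))), p(0))  →  k(c, p(p(k(s(c), p(k(p(c), p(c)))))))   [R2 at ε]
2. k(c, p(p(k(s(c), p(k(p(c), p(c)))))))  →  c   [R2 at ε]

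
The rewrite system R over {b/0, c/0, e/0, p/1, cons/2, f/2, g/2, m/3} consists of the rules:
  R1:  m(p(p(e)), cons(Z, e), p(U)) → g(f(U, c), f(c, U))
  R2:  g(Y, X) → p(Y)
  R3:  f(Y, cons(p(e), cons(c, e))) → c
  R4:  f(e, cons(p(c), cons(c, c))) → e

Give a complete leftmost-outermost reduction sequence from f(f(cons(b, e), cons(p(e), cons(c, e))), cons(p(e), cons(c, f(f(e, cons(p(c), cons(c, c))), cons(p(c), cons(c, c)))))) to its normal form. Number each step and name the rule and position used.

c

1. f(f(cons(b, e), cons(p(e), cons(c, e))), cons(p(e), cons(c, f(f(e, cons(p(c), cons(c, c))), cons(p(c), cons(c, c))))))  →  f(c, cons(p(e), cons(c, f(f(e, cons(p(c), cons(c, c))), cons(p(c), cons(c, c))))))   [R3 at 1]
2. f(c, cons(p(e), cons(c, f(f(e, cons(p(c), cons(c, c))), cons(p(c), cons(c, c))))))  →  f(c, cons(p(e), cons(c, f(e, cons(p(c), cons(c, c))))))   [R4 at 2.2.2.1]
3. f(c, cons(p(e), cons(c, f(e, cons(p(c), cons(c, c))))))  →  f(c, cons(p(e), cons(c, e)))   [R4 at 2.2.2]
4. f(c, cons(p(e), cons(c, e)))  →  c   [R3 at ε]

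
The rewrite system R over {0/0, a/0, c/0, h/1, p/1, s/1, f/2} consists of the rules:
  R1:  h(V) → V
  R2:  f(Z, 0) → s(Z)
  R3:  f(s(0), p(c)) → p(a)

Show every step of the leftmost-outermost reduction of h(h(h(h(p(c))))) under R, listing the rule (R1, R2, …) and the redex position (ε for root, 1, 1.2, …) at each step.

1. h(h(h(h(p(c)))))  →  h(h(h(p(c))))   [R1 at ε]
2. h(h(h(p(c))))  →  h(h(p(c)))   [R1 at ε]
3. h(h(p(c)))  →  h(p(c))   [R1 at ε]
4. h(p(c))  →  p(c)   [R1 at ε]

p(c)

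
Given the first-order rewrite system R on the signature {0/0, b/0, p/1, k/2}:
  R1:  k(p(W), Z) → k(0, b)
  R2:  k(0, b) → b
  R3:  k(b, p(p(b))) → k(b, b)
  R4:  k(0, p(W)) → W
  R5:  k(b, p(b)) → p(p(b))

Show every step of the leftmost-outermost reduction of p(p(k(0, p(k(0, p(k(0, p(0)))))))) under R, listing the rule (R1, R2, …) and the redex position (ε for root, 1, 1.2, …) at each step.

1. p(p(k(0, p(k(0, p(k(0, p(0))))))))  →  p(p(k(0, p(k(0, p(0))))))   [R4 at 1.1]
2. p(p(k(0, p(k(0, p(0))))))  →  p(p(k(0, p(0))))   [R4 at 1.1]
3. p(p(k(0, p(0))))  →  p(p(0))   [R4 at 1.1]

p(p(0))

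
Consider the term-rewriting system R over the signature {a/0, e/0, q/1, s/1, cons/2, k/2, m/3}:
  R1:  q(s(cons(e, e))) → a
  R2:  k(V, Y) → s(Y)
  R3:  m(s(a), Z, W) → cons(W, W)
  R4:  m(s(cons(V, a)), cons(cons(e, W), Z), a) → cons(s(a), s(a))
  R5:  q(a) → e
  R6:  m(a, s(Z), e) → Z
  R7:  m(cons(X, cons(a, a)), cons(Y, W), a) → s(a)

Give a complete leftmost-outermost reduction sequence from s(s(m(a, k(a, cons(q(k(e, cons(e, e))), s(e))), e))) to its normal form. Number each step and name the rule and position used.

1. s(s(m(a, k(a, cons(q(k(e, cons(e, e))), s(e))), e)))  →  s(s(m(a, s(cons(q(k(e, cons(e, e))), s(e))), e)))   [R2 at 1.1.2]
2. s(s(m(a, s(cons(q(k(e, cons(e, e))), s(e))), e)))  →  s(s(cons(q(k(e, cons(e, e))), s(e))))   [R6 at 1.1]
3. s(s(cons(q(k(e, cons(e, e))), s(e))))  →  s(s(cons(q(s(cons(e, e))), s(e))))   [R2 at 1.1.1.1]
4. s(s(cons(q(s(cons(e, e))), s(e))))  →  s(s(cons(a, s(e))))   [R1 at 1.1.1]

s(s(cons(a, s(e))))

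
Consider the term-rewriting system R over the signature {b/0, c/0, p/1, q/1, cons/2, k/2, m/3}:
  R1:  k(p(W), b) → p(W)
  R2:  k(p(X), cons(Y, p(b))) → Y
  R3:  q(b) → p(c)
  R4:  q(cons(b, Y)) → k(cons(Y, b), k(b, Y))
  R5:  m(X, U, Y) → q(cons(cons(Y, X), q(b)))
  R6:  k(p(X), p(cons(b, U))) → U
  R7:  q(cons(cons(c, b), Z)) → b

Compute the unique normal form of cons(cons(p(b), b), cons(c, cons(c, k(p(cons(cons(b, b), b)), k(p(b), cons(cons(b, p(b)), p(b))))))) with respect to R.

cons(cons(p(b), b), cons(c, cons(c, b)))

1. cons(cons(p(b), b), cons(c, cons(c, k(p(cons(cons(b, b), b)), k(p(b), cons(cons(b, p(b)), p(b)))))))  →  cons(cons(p(b), b), cons(c, cons(c, k(p(cons(cons(b, b), b)), cons(b, p(b))))))   [R2 at 2.2.2.2]
2. cons(cons(p(b), b), cons(c, cons(c, k(p(cons(cons(b, b), b)), cons(b, p(b))))))  →  cons(cons(p(b), b), cons(c, cons(c, b)))   [R2 at 2.2.2]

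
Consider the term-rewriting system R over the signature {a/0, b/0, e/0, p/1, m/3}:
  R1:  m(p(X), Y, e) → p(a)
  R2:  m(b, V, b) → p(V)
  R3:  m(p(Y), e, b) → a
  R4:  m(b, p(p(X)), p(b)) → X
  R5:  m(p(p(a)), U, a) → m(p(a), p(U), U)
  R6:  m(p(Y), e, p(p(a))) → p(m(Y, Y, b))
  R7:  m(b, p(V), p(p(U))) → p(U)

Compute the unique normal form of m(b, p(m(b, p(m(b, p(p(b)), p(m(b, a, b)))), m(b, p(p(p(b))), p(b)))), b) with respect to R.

1. m(b, p(m(b, p(m(b, p(p(b)), p(m(b, a, b)))), m(b, p(p(p(b))), p(b)))), b)  →  p(p(m(b, p(m(b, p(p(b)), p(m(b, a, b)))), m(b, p(p(p(b))), p(b)))))   [R2 at ε]
2. p(p(m(b, p(m(b, p(p(b)), p(m(b, a, b)))), m(b, p(p(p(b))), p(b)))))  →  p(p(m(b, p(m(b, p(p(b)), p(p(a)))), m(b, p(p(p(b))), p(b)))))   [R2 at 1.1.2.1.3.1]
3. p(p(m(b, p(m(b, p(p(b)), p(p(a)))), m(b, p(p(p(b))), p(b)))))  →  p(p(m(b, p(p(a)), m(b, p(p(p(b))), p(b)))))   [R7 at 1.1.2.1]
4. p(p(m(b, p(p(a)), m(b, p(p(p(b))), p(b)))))  →  p(p(m(b, p(p(a)), p(b))))   [R4 at 1.1.3]
5. p(p(m(b, p(p(a)), p(b))))  →  p(p(a))   [R4 at 1.1]

p(p(a))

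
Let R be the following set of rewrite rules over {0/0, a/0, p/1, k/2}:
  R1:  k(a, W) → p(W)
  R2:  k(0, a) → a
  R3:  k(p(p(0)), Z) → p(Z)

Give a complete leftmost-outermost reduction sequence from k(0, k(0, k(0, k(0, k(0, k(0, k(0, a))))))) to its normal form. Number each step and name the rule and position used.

1. k(0, k(0, k(0, k(0, k(0, k(0, k(0, a)))))))  →  k(0, k(0, k(0, k(0, k(0, k(0, a))))))   [R2 at 2.2.2.2.2.2]
2. k(0, k(0, k(0, k(0, k(0, k(0, a))))))  →  k(0, k(0, k(0, k(0, k(0, a)))))   [R2 at 2.2.2.2.2]
3. k(0, k(0, k(0, k(0, k(0, a)))))  →  k(0, k(0, k(0, k(0, a))))   [R2 at 2.2.2.2]
4. k(0, k(0, k(0, k(0, a))))  →  k(0, k(0, k(0, a)))   [R2 at 2.2.2]
5. k(0, k(0, k(0, a)))  →  k(0, k(0, a))   [R2 at 2.2]
6. k(0, k(0, a))  →  k(0, a)   [R2 at 2]
7. k(0, a)  →  a   [R2 at ε]

a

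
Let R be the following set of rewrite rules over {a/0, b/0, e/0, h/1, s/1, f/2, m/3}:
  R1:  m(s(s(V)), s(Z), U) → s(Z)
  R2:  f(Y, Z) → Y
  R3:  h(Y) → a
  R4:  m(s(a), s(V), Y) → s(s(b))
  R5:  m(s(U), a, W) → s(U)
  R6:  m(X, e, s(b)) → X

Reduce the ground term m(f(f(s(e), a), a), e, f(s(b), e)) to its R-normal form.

1. m(f(f(s(e), a), a), e, f(s(b), e))  →  m(f(s(e), a), e, f(s(b), e))   [R2 at 1]
2. m(f(s(e), a), e, f(s(b), e))  →  m(s(e), e, f(s(b), e))   [R2 at 1]
3. m(s(e), e, f(s(b), e))  →  m(s(e), e, s(b))   [R2 at 3]
4. m(s(e), e, s(b))  →  s(e)   [R6 at ε]

s(e)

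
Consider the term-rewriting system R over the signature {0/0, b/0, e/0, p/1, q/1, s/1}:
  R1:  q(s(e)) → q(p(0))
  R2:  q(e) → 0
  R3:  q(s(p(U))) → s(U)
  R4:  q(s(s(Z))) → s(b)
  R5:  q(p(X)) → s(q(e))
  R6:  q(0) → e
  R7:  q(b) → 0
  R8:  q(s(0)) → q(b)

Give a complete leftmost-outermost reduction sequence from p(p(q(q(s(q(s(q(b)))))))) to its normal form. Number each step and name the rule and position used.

p(p(e))

1. p(p(q(q(s(q(s(q(b))))))))  →  p(p(q(q(s(q(s(0)))))))   [R7 at 1.1.1.1.1.1.1]
2. p(p(q(q(s(q(s(0)))))))  →  p(p(q(q(s(q(b))))))   [R8 at 1.1.1.1.1]
3. p(p(q(q(s(q(b))))))  →  p(p(q(q(s(0)))))   [R7 at 1.1.1.1.1]
4. p(p(q(q(s(0)))))  →  p(p(q(q(b))))   [R8 at 1.1.1]
5. p(p(q(q(b))))  →  p(p(q(0)))   [R7 at 1.1.1]
6. p(p(q(0)))  →  p(p(e))   [R6 at 1.1]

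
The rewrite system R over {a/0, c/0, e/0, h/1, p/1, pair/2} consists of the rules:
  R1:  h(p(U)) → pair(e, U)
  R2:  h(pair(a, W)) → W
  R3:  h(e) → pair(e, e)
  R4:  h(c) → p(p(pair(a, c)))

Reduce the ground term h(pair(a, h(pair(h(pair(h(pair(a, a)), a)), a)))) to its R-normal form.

a

1. h(pair(a, h(pair(h(pair(h(pair(a, a)), a)), a))))  →  h(pair(h(pair(h(pair(a, a)), a)), a))   [R2 at ε]
2. h(pair(h(pair(h(pair(a, a)), a)), a))  →  h(pair(h(pair(a, a)), a))   [R2 at 1.1.1.1]
3. h(pair(h(pair(a, a)), a))  →  h(pair(a, a))   [R2 at 1.1]
4. h(pair(a, a))  →  a   [R2 at ε]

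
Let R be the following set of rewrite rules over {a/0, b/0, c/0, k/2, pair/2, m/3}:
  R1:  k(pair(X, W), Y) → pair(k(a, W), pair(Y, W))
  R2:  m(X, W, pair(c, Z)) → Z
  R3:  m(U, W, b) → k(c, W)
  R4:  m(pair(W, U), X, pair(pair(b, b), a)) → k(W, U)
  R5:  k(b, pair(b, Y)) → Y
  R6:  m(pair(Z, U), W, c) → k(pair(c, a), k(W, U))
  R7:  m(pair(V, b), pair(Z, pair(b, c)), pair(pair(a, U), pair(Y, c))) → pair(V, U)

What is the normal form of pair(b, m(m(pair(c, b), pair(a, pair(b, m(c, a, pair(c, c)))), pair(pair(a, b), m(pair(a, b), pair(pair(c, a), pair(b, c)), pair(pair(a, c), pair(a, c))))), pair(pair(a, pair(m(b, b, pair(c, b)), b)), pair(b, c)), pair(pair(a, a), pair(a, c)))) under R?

pair(b, pair(c, a))

1. pair(b, m(m(pair(c, b), pair(a, pair(b, m(c, a, pair(c, c)))), pair(pair(a, b), m(pair(a, b), pair(pair(c, a), pair(b, c)), pair(pair(a, c), pair(a, c))))), pair(pair(a, pair(m(b, b, pair(c, b)), b)), pair(b, c)), pair(pair(a, a), pair(a, c))))  →  pair(b, m(m(pair(c, b), pair(a, pair(b, c)), pair(pair(a, b), m(pair(a, b), pair(pair(c, a), pair(b, c)), pair(pair(a, c), pair(a, c))))), pair(pair(a, pair(m(b, b, pair(c, b)), b)), pair(b, c)), pair(pair(a, a), pair(a, c))))   [R2 at 2.1.2.2.2]
2. pair(b, m(m(pair(c, b), pair(a, pair(b, c)), pair(pair(a, b), m(pair(a, b), pair(pair(c, a), pair(b, c)), pair(pair(a, c), pair(a, c))))), pair(pair(a, pair(m(b, b, pair(c, b)), b)), pair(b, c)), pair(pair(a, a), pair(a, c))))  →  pair(b, m(m(pair(c, b), pair(a, pair(b, c)), pair(pair(a, b), pair(a, c))), pair(pair(a, pair(m(b, b, pair(c, b)), b)), pair(b, c)), pair(pair(a, a), pair(a, c))))   [R7 at 2.1.3.2]
3. pair(b, m(m(pair(c, b), pair(a, pair(b, c)), pair(pair(a, b), pair(a, c))), pair(pair(a, pair(m(b, b, pair(c, b)), b)), pair(b, c)), pair(pair(a, a), pair(a, c))))  →  pair(b, m(pair(c, b), pair(pair(a, pair(m(b, b, pair(c, b)), b)), pair(b, c)), pair(pair(a, a), pair(a, c))))   [R7 at 2.1]
4. pair(b, m(pair(c, b), pair(pair(a, pair(m(b, b, pair(c, b)), b)), pair(b, c)), pair(pair(a, a), pair(a, c))))  →  pair(b, pair(c, a))   [R7 at 2]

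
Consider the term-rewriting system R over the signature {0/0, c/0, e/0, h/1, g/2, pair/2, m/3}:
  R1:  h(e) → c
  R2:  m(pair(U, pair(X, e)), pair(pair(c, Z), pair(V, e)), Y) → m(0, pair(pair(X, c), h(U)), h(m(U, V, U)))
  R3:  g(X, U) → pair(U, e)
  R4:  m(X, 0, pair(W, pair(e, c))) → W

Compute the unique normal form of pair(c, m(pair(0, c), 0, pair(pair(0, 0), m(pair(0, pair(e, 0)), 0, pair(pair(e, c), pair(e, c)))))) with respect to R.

pair(c, pair(0, 0))

1. pair(c, m(pair(0, c), 0, pair(pair(0, 0), m(pair(0, pair(e, 0)), 0, pair(pair(e, c), pair(e, c))))))  →  pair(c, m(pair(0, c), 0, pair(pair(0, 0), pair(e, c))))   [R4 at 2.3.2]
2. pair(c, m(pair(0, c), 0, pair(pair(0, 0), pair(e, c))))  →  pair(c, pair(0, 0))   [R4 at 2]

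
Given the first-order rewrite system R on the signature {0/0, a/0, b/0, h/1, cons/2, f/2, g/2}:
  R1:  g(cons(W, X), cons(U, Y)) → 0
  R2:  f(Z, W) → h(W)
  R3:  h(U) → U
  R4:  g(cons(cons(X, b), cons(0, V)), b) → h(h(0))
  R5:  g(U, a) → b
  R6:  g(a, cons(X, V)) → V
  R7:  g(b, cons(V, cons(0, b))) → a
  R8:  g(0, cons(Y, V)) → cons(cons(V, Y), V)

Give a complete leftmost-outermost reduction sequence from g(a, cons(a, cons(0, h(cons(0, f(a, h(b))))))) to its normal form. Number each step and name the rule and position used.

1. g(a, cons(a, cons(0, h(cons(0, f(a, h(b)))))))  →  cons(0, h(cons(0, f(a, h(b)))))   [R6 at ε]
2. cons(0, h(cons(0, f(a, h(b)))))  →  cons(0, cons(0, f(a, h(b))))   [R3 at 2]
3. cons(0, cons(0, f(a, h(b))))  →  cons(0, cons(0, h(h(b))))   [R2 at 2.2]
4. cons(0, cons(0, h(h(b))))  →  cons(0, cons(0, h(b)))   [R3 at 2.2]
5. cons(0, cons(0, h(b)))  →  cons(0, cons(0, b))   [R3 at 2.2]

cons(0, cons(0, b))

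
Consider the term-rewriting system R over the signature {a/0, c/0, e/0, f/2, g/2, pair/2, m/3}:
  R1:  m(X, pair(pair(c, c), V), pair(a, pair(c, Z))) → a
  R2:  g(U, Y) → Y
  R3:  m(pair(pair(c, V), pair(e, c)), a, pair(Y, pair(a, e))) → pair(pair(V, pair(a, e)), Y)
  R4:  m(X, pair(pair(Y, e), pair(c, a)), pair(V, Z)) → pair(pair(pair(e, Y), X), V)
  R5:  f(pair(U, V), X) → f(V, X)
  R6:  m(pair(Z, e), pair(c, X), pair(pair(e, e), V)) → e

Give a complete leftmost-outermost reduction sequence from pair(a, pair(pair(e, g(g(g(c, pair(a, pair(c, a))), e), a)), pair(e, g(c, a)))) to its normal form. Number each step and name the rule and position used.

pair(a, pair(pair(e, a), pair(e, a)))

1. pair(a, pair(pair(e, g(g(g(c, pair(a, pair(c, a))), e), a)), pair(e, g(c, a))))  →  pair(a, pair(pair(e, a), pair(e, g(c, a))))   [R2 at 2.1.2]
2. pair(a, pair(pair(e, a), pair(e, g(c, a))))  →  pair(a, pair(pair(e, a), pair(e, a)))   [R2 at 2.2.2]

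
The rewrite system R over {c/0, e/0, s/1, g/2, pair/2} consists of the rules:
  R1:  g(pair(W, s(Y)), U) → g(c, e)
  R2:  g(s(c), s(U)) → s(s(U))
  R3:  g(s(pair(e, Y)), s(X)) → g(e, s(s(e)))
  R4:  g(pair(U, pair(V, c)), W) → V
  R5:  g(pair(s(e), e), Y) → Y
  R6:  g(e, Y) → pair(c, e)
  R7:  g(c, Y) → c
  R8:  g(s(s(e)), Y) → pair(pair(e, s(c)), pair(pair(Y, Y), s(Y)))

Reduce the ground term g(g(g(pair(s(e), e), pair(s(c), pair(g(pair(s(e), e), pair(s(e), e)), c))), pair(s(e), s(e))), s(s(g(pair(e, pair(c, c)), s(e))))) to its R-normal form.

1. g(g(g(pair(s(e), e), pair(s(c), pair(g(pair(s(e), e), pair(s(e), e)), c))), pair(s(e), s(e))), s(s(g(pair(e, pair(c, c)), s(e)))))  →  g(g(pair(s(c), pair(g(pair(s(e), e), pair(s(e), e)), c)), pair(s(e), s(e))), s(s(g(pair(e, pair(c, c)), s(e)))))   [R5 at 1.1]
2. g(g(pair(s(c), pair(g(pair(s(e), e), pair(s(e), e)), c)), pair(s(e), s(e))), s(s(g(pair(e, pair(c, c)), s(e)))))  →  g(g(pair(s(e), e), pair(s(e), e)), s(s(g(pair(e, pair(c, c)), s(e)))))   [R4 at 1]
3. g(g(pair(s(e), e), pair(s(e), e)), s(s(g(pair(e, pair(c, c)), s(e)))))  →  g(pair(s(e), e), s(s(g(pair(e, pair(c, c)), s(e)))))   [R5 at 1]
4. g(pair(s(e), e), s(s(g(pair(e, pair(c, c)), s(e)))))  →  s(s(g(pair(e, pair(c, c)), s(e))))   [R5 at ε]
5. s(s(g(pair(e, pair(c, c)), s(e))))  →  s(s(c))   [R4 at 1.1]

s(s(c))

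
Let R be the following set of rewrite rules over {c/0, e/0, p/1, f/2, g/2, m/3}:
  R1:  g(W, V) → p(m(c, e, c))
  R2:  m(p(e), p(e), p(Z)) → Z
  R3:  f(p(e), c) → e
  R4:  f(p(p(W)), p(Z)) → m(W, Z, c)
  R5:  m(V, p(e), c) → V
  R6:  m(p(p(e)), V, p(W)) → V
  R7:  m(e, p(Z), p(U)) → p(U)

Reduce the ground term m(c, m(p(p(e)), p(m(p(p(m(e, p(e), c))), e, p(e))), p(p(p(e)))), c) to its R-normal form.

1. m(c, m(p(p(e)), p(m(p(p(m(e, p(e), c))), e, p(e))), p(p(p(e)))), c)  →  m(c, p(m(p(p(m(e, p(e), c))), e, p(e))), c)   [R6 at 2]
2. m(c, p(m(p(p(m(e, p(e), c))), e, p(e))), c)  →  m(c, p(m(p(p(e)), e, p(e))), c)   [R5 at 2.1.1.1.1]
3. m(c, p(m(p(p(e)), e, p(e))), c)  →  m(c, p(e), c)   [R6 at 2.1]
4. m(c, p(e), c)  →  c   [R5 at ε]

c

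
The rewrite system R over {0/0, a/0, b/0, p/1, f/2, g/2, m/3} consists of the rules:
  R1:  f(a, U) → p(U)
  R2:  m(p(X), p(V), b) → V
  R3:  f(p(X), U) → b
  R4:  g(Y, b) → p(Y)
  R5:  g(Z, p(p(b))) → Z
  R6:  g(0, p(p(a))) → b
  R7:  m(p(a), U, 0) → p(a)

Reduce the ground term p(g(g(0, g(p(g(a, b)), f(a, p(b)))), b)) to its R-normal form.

p(p(b))

1. p(g(g(0, g(p(g(a, b)), f(a, p(b)))), b))  →  p(p(g(0, g(p(g(a, b)), f(a, p(b))))))   [R4 at 1]
2. p(p(g(0, g(p(g(a, b)), f(a, p(b))))))  →  p(p(g(0, g(p(p(a)), f(a, p(b))))))   [R4 at 1.1.2.1.1]
3. p(p(g(0, g(p(p(a)), f(a, p(b))))))  →  p(p(g(0, g(p(p(a)), p(p(b))))))   [R1 at 1.1.2.2]
4. p(p(g(0, g(p(p(a)), p(p(b))))))  →  p(p(g(0, p(p(a)))))   [R5 at 1.1.2]
5. p(p(g(0, p(p(a)))))  →  p(p(b))   [R6 at 1.1]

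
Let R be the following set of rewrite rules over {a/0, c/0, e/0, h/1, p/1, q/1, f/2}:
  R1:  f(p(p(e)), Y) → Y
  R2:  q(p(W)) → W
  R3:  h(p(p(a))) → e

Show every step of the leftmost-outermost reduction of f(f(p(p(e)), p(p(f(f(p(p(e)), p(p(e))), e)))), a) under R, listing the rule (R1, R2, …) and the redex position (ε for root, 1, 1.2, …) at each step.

a

1. f(f(p(p(e)), p(p(f(f(p(p(e)), p(p(e))), e)))), a)  →  f(p(p(f(f(p(p(e)), p(p(e))), e))), a)   [R1 at 1]
2. f(p(p(f(f(p(p(e)), p(p(e))), e))), a)  →  f(p(p(f(p(p(e)), e))), a)   [R1 at 1.1.1.1]
3. f(p(p(f(p(p(e)), e))), a)  →  f(p(p(e)), a)   [R1 at 1.1.1]
4. f(p(p(e)), a)  →  a   [R1 at ε]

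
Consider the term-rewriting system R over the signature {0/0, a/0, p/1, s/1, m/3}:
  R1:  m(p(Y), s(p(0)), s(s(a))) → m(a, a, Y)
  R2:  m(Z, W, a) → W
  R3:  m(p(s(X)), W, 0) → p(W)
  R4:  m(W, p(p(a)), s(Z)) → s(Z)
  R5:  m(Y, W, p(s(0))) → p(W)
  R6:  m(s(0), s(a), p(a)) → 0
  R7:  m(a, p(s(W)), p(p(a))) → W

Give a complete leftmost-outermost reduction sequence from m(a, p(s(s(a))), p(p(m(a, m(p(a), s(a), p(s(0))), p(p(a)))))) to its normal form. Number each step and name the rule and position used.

1. m(a, p(s(s(a))), p(p(m(a, m(p(a), s(a), p(s(0))), p(p(a))))))  →  m(a, p(s(s(a))), p(p(m(a, p(s(a)), p(p(a))))))   [R5 at 3.1.1.2]
2. m(a, p(s(s(a))), p(p(m(a, p(s(a)), p(p(a))))))  →  m(a, p(s(s(a))), p(p(a)))   [R7 at 3.1.1]
3. m(a, p(s(s(a))), p(p(a)))  →  s(a)   [R7 at ε]

s(a)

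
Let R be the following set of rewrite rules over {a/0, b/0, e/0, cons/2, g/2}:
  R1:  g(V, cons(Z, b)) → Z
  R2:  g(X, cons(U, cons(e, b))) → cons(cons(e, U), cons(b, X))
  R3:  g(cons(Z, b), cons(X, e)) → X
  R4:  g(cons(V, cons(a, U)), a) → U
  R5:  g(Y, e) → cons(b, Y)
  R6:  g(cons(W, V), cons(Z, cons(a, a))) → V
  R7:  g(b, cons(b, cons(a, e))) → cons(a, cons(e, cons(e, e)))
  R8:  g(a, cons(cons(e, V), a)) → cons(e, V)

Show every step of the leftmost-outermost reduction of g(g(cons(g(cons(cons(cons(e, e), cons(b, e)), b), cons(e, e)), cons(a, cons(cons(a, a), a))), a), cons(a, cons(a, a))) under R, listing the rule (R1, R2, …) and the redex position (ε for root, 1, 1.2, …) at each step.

a

1. g(g(cons(g(cons(cons(cons(e, e), cons(b, e)), b), cons(e, e)), cons(a, cons(cons(a, a), a))), a), cons(a, cons(a, a)))  →  g(cons(cons(a, a), a), cons(a, cons(a, a)))   [R4 at 1]
2. g(cons(cons(a, a), a), cons(a, cons(a, a)))  →  a   [R6 at ε]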